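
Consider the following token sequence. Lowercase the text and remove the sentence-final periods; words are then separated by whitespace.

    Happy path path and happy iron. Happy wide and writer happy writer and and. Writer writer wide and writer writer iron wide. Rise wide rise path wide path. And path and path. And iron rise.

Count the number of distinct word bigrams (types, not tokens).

25

35 tokens → 34 bigram windows in total.
Repeated bigrams (each contributes count−1 duplicates):
  path and: 4
  and writer: 3
  and path: 2
  wide and: 2
  wide rise: 2
  writer writer: 2
9 duplicate windows → 34 − 9 = 25 distinct.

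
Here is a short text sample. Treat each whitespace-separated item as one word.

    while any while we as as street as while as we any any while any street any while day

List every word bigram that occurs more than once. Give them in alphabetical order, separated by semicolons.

Bigram counts meeting the condition (more than once):
  any while: 3
  while any: 2

any while; while any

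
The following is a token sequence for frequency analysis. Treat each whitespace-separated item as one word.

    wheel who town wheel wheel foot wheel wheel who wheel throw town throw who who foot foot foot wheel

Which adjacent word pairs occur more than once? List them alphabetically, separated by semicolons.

foot foot; foot wheel; wheel wheel; wheel who

Bigram counts meeting the condition (more than once):
  foot foot: 2
  foot wheel: 2
  wheel wheel: 2
  wheel who: 2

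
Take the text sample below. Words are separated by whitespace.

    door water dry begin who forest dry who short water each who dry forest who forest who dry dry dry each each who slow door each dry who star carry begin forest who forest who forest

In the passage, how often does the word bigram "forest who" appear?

Scanning the 35 overlapping bigram windows for "forest who":
  position 14–15: forest who
  position 16–17: forest who
  position 32–33: forest who
  position 34–35: forest who

4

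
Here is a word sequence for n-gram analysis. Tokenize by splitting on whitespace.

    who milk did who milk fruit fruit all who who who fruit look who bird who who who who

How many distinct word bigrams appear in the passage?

13

19 tokens → 18 bigram windows in total.
Repeated bigrams (each contributes count−1 duplicates):
  who who: 5
  who milk: 2
5 duplicate windows → 18 − 5 = 13 distinct.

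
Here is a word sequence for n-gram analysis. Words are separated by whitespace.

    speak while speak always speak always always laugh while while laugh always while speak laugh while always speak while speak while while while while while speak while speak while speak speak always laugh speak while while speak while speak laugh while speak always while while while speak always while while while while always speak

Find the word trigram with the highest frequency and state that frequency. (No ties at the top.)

Trigram frequencies (highest first):
  while while while: 6
  speak while speak: 5
  while speak while: 4
  while speak always: 3
  while while speak: 3
  while speak laugh: 2
  … (24 more, each ≤ 2)

"while while while", 6 times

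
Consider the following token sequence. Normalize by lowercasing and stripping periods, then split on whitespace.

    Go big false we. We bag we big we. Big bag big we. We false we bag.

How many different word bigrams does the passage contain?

17 tokens → 16 bigram windows in total.
Repeated bigrams (each contributes count−1 duplicates):
  big we: 2
  false we: 2
  we bag: 2
  we big: 2
  we we: 2
5 duplicate windows → 16 − 5 = 11 distinct.

11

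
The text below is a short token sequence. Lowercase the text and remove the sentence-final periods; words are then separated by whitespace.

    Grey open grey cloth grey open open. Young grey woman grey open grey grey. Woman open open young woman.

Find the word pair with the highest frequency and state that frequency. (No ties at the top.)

"grey open", 3 times

Bigram frequencies (highest first):
  grey open: 3
  open grey: 2
  open open: 2
  open young: 2
  grey woman: 2
  grey cloth: 1
  … (6 more, each ≤ 1)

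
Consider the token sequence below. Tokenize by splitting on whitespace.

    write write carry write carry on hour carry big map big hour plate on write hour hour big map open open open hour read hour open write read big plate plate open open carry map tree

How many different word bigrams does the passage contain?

36 tokens → 35 bigram windows in total.
Repeated bigrams (each contributes count−1 duplicates):
  open open: 3
  big map: 2
  write carry: 2
4 duplicate windows → 35 − 4 = 31 distinct.

31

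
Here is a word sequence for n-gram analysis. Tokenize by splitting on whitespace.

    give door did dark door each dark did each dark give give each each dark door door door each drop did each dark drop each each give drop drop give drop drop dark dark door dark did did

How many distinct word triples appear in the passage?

34

38 tokens → 36 trigram windows in total.
Repeated trigrams (each contributes count−1 duplicates):
  did each dark: 2
  give drop drop: 2
2 duplicate windows → 36 − 2 = 34 distinct.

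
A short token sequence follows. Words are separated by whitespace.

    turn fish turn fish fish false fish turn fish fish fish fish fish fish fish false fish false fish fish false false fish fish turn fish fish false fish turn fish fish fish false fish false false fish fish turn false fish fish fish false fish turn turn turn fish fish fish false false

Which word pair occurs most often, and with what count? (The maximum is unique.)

Bigram frequencies (highest first):
  fish fish: 17
  fish false: 9
  false fish: 9
  turn fish: 6
  fish turn: 6
  false false: 3
  … (2 more, each ≤ 2)

"fish fish", 17 times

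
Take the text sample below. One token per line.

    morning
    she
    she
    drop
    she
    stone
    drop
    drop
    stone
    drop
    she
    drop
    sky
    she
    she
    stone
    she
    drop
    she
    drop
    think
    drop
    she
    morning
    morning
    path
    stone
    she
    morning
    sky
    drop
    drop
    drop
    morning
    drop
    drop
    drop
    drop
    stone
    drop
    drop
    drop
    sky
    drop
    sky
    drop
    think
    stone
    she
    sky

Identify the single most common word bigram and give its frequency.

"drop drop", 8 times

Bigram frequencies (highest first):
  drop drop: 8
  she drop: 4
  drop she: 4
  stone drop: 3
  drop sky: 3
  stone she: 3
  … (17 more, each ≤ 3)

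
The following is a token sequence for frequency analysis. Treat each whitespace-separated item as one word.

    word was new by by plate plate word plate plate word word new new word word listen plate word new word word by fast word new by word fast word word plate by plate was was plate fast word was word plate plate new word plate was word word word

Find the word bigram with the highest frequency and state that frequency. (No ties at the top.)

Bigram frequencies (highest first):
  word word: 6
  word plate: 4
  plate plate: 3
  plate word: 3
  word new: 3
  new word: 3
  … (20 more, each ≤ 3)

"word word", 6 times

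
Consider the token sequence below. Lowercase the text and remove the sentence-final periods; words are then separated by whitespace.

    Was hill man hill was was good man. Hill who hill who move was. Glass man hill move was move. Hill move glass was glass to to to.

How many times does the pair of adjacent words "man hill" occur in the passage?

3

Scanning the 27 overlapping bigram windows for "man hill":
  position 3–4: man hill
  position 8–9: man hill
  position 16–17: man hill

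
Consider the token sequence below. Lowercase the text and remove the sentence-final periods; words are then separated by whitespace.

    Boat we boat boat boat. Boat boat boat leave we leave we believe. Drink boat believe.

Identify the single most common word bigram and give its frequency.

"boat boat", 5 times

Bigram frequencies (highest first):
  boat boat: 5
  leave we: 2
  boat we: 1
  we boat: 1
  boat leave: 1
  we leave: 1
  … (4 more, each ≤ 1)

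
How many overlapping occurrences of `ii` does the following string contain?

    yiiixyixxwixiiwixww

Sliding a length-2 window over the 19 characters (18 positions):
  position 2–3: ii
  position 3–4: ii
  position 13–14: ii

3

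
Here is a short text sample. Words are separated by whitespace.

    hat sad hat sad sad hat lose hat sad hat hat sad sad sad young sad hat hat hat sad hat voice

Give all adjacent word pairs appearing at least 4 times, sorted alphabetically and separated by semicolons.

Bigram counts meeting the condition (at least 4 times):
  hat sad: 5
  sad hat: 5

hat sad; sad hat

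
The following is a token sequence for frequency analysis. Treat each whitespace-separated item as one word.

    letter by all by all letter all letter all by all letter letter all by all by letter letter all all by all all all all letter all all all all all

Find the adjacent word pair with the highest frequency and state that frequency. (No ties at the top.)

"all all", 8 times

Bigram frequencies (highest first):
  all all: 8
  by all: 5
  all by: 5
  letter all: 5
  all letter: 4
  letter letter: 2
  … (2 more, each ≤ 1)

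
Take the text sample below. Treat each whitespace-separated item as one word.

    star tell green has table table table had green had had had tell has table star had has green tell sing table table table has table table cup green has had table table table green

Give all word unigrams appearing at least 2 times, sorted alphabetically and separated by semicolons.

Unigram counts meeting the condition (at least 2 times):
  green: 5
  had: 6
  has: 5
  star: 2
  table: 12
  tell: 3

green; had; has; star; table; tell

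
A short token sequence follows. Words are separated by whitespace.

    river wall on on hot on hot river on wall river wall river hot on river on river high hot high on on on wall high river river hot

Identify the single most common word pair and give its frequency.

"on on", 3 times

Bigram frequencies (highest first):
  on on: 3
  river wall: 2
  on hot: 2
  hot on: 2
  river on: 2
  on wall: 2
  … (12 more, each ≤ 2)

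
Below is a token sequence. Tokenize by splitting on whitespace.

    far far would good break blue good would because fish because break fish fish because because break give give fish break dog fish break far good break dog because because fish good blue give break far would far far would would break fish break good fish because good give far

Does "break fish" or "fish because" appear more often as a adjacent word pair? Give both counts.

"fish because" (3 vs 2)

"break fish": 2 occurrences
"fish because": 3 occurrences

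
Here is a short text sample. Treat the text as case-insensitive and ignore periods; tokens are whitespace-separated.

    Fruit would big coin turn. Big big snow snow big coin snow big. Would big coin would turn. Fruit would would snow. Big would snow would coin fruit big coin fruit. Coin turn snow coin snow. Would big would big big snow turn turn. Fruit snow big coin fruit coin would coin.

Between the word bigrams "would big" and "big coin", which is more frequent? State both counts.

"big coin" (5 vs 4)

"would big": 4 occurrences
"big coin": 5 occurrences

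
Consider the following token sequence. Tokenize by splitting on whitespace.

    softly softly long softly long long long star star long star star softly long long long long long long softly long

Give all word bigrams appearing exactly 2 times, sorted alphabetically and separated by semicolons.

long softly; long star; star star

Bigram counts meeting the condition (exactly 2 times):
  long softly: 2
  long star: 2
  star star: 2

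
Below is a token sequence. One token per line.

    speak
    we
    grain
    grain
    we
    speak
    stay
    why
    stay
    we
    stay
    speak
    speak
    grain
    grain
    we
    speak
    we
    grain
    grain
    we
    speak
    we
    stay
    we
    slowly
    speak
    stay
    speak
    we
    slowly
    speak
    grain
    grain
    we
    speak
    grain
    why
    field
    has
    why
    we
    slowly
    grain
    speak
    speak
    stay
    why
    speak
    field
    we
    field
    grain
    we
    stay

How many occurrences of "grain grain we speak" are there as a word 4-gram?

Scanning the 52 overlapping 4-gram windows for "grain grain we speak":
  position 3–6: grain grain we speak
  position 14–17: grain grain we speak
  position 19–22: grain grain we speak
  position 33–36: grain grain we speak

4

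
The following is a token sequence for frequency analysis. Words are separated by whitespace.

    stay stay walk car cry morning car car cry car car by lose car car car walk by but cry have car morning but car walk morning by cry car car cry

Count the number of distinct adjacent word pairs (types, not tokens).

32 tokens → 31 bigram windows in total.
Repeated bigrams (each contributes count−1 duplicates):
  car car: 5
  car cry: 3
  car walk: 2
  cry car: 2
8 duplicate windows → 31 − 8 = 23 distinct.

23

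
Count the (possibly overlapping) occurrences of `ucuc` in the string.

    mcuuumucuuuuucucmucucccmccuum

2

Sliding a length-4 window over the 29 characters (26 positions):
  position 13–16: ucuc
  position 18–21: ucuc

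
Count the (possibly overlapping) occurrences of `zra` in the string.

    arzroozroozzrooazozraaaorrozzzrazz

2

Sliding a length-3 window over the 34 characters (32 positions):
  position 19–21: zra
  position 30–32: zra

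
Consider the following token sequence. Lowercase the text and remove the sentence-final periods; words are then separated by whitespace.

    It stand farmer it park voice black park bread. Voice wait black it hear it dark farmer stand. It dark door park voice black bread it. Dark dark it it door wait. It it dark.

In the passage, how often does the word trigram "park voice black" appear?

2

Scanning the 33 overlapping trigram windows for "park voice black":
  position 5–7: park voice black
  position 22–24: park voice black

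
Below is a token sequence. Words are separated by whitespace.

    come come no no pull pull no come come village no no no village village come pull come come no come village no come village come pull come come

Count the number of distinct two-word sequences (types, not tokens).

14

29 tokens → 28 bigram windows in total.
Repeated bigrams (each contributes count−1 duplicates):
  come come: 4
  come village: 3
  no come: 3
  no no: 3
  come no: 2
  come pull: 2
  pull come: 2
  village come: 2
  … (1 more repeated)
14 duplicate windows → 28 − 14 = 14 distinct.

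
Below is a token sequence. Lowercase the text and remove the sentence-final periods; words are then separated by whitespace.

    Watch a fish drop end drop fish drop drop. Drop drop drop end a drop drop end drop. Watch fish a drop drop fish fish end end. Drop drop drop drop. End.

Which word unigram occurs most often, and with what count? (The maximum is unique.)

"drop", 16 times

Unigram frequencies (highest first):
  drop: 16
  end: 6
  fish: 5
  a: 3
  watch: 2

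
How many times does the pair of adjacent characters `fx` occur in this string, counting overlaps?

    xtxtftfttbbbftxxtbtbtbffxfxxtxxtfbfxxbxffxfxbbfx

Sliding a length-2 window over the 48 characters (47 positions):
  position 24–25: fx
  position 26–27: fx
  position 35–36: fx
  position 41–42: fx
  position 43–44: fx
  position 47–48: fx

6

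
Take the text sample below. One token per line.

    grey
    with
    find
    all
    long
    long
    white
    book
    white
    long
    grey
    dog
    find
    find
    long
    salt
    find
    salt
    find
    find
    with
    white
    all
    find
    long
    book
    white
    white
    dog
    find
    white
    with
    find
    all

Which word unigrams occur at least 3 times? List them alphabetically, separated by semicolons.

all; find; long; white; with

Unigram counts meeting the condition (at least 3 times):
  all: 3
  find: 9
  long: 5
  white: 6
  with: 3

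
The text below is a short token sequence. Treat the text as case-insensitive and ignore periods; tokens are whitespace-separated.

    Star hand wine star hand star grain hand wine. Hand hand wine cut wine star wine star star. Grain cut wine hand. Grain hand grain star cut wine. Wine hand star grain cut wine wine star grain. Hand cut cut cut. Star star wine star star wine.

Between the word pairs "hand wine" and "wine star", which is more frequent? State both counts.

"hand wine": 3 occurrences
"wine star": 5 occurrences

"wine star" (5 vs 3)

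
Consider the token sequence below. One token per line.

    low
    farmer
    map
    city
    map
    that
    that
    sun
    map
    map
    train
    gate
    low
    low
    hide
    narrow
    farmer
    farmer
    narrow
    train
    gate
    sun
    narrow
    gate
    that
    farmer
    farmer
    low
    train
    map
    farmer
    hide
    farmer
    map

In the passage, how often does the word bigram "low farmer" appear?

Scanning the 33 overlapping bigram windows for "low farmer":
  position 1–2: low farmer

1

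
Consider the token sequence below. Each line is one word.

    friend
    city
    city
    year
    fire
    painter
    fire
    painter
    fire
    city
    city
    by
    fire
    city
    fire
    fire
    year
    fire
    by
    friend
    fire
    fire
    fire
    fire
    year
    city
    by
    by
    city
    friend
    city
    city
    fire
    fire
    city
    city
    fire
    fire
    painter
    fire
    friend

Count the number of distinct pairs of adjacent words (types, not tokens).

20

41 tokens → 40 bigram windows in total.
Repeated bigrams (each contributes count−1 duplicates):
  fire fire: 6
  city city: 4
  city fire: 3
  fire city: 3
  fire painter: 3
  painter fire: 3
  city by: 2
  fire year: 2
  … (2 more repeated)
20 duplicate windows → 40 − 20 = 20 distinct.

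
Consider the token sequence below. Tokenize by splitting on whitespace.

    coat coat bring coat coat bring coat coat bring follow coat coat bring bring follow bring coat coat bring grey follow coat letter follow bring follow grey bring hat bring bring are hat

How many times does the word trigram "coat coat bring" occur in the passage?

5

Scanning the 31 overlapping trigram windows for "coat coat bring":
  position 1–3: coat coat bring
  position 4–6: coat coat bring
  position 7–9: coat coat bring
  position 11–13: coat coat bring
  position 17–19: coat coat bring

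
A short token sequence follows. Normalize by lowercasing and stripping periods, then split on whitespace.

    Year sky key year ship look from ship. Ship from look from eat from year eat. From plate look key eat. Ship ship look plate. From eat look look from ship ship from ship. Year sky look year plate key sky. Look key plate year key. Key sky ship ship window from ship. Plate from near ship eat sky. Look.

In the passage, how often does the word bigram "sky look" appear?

Scanning the 59 overlapping bigram windows for "sky look":
  position 36–37: sky look
  position 41–42: sky look
  position 59–60: sky look

3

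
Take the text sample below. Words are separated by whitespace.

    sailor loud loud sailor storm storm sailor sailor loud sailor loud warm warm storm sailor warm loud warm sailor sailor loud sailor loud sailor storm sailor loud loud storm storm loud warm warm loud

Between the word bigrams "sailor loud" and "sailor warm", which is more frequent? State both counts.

"sailor loud": 6 occurrences
"sailor warm": 1 occurrence

"sailor loud" (6 vs 1)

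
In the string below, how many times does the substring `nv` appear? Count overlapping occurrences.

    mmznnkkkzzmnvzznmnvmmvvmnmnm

Sliding a length-2 window over the 28 characters (27 positions):
  position 12–13: nv
  position 18–19: nv

2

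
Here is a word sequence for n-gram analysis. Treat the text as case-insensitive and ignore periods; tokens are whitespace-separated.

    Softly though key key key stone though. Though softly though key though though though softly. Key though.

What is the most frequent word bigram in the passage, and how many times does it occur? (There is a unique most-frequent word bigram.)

Bigram frequencies (highest first):
  though though: 3
  softly though: 2
  though key: 2
  key key: 2
  though softly: 2
  key though: 2
  … (3 more, each ≤ 1)

"though though", 3 times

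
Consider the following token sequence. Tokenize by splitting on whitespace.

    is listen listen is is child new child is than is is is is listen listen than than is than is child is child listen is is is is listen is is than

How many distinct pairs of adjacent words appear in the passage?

33 tokens → 32 bigram windows in total.
Repeated bigrams (each contributes count−1 duplicates):
  is is: 8
  is child: 3
  is listen: 3
  is than: 3
  listen is: 3
  than is: 3
  child is: 2
  listen listen: 2
19 duplicate windows → 32 − 19 = 13 distinct.

13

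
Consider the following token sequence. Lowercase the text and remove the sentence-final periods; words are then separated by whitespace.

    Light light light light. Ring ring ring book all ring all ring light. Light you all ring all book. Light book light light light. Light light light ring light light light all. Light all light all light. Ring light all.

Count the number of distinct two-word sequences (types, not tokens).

15

40 tokens → 39 bigram windows in total.
Repeated bigrams (each contributes count−1 duplicates):
  light light: 11
  light all: 4
  all light: 3
  all ring: 3
  light ring: 3
  ring light: 3
  book light: 2
  ring all: 2
  … (1 more repeated)
24 duplicate windows → 39 − 24 = 15 distinct.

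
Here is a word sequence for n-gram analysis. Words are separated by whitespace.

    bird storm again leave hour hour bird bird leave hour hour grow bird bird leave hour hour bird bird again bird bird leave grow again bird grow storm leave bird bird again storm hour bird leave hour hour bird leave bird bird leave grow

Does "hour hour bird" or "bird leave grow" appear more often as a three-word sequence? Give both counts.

"hour hour bird": 3 occurrences
"bird leave grow": 2 occurrences

"hour hour bird" (3 vs 2)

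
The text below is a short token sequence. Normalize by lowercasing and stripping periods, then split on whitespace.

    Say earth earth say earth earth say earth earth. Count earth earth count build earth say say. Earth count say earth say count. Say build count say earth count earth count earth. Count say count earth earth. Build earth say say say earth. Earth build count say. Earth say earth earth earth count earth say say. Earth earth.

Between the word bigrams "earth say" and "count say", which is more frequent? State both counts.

"earth say": 7 occurrences
"count say": 5 occurrences

"earth say" (7 vs 5)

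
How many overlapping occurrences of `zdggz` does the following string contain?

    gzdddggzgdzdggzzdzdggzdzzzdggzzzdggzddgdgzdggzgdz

Sliding a length-5 window over the 49 characters (45 positions):
  position 11–15: zdggz
  position 18–22: zdggz
  position 26–30: zdggz
  position 32–36: zdggz
  position 42–46: zdggz

5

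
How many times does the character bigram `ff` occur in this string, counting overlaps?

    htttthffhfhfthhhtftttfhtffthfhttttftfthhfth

2

Sliding a length-2 window over the 43 characters (42 positions):
  position 7–8: ff
  position 25–26: ff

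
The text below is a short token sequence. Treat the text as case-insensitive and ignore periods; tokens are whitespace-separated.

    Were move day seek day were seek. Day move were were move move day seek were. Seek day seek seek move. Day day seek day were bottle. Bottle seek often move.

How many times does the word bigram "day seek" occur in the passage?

Scanning the 30 overlapping bigram windows for "day seek":
  position 3–4: day seek
  position 14–15: day seek
  position 18–19: day seek
  position 23–24: day seek

4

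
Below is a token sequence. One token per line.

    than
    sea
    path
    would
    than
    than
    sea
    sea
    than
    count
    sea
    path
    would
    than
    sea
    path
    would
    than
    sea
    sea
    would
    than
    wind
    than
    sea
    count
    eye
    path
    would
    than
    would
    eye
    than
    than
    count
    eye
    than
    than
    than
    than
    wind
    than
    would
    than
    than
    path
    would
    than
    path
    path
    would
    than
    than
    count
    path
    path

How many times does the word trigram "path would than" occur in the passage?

Scanning the 54 overlapping trigram windows for "path would than":
  position 3–5: path would than
  position 12–14: path would than
  position 16–18: path would than
  position 28–30: path would than
  position 46–48: path would than
  position 50–52: path would than

6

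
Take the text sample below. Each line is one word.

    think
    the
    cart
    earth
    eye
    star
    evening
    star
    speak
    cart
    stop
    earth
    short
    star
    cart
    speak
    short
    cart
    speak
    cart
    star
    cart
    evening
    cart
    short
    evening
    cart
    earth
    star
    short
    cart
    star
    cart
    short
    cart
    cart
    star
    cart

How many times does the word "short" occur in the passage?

Scanning the 38 tokens for "short":
  position 13: short
  position 17: short
  position 25: short
  position 30: short
  position 34: short

5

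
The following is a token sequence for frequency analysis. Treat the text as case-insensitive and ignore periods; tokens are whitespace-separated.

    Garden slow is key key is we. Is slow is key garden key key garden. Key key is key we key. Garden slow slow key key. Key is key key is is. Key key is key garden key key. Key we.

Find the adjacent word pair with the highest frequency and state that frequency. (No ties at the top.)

"key key", 9 times

Bigram frequencies (highest first):
  key key: 9
  is key: 6
  key is: 5
  key garden: 4
  garden key: 3
  garden slow: 2
  … (9 more, each ≤ 2)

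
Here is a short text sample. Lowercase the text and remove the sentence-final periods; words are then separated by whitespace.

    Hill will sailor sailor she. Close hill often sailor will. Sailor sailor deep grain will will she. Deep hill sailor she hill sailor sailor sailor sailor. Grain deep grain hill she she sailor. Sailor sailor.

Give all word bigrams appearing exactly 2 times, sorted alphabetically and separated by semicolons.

Bigram counts meeting the condition (exactly 2 times):
  deep grain: 2
  hill sailor: 2
  sailor she: 2
  will sailor: 2

deep grain; hill sailor; sailor she; will sailor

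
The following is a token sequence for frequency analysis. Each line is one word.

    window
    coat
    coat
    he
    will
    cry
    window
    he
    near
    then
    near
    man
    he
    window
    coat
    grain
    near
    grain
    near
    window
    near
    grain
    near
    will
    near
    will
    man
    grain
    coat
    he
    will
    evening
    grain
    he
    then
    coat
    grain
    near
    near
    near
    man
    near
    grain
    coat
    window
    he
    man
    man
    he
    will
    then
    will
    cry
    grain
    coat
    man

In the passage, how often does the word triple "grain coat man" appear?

1

Scanning the 54 overlapping trigram windows for "grain coat man":
  position 54–56: grain coat man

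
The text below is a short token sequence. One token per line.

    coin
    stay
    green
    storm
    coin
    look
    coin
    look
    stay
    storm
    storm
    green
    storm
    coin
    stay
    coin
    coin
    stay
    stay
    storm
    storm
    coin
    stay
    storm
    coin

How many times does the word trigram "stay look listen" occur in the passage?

Scanning the 23 overlapping trigram windows for "stay look listen":
  (none found)

0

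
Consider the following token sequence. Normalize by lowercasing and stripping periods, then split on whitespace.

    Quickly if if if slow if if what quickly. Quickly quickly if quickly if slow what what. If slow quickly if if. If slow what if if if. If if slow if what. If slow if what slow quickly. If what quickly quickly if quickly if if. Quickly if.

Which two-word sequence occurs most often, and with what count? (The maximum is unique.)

"if if", 10 times

Bigram frequencies (highest first):
  if if: 10
  quickly if: 8
  if slow: 6
  if what: 4
  slow if: 3
  quickly quickly: 3
  … (7 more, each ≤ 3)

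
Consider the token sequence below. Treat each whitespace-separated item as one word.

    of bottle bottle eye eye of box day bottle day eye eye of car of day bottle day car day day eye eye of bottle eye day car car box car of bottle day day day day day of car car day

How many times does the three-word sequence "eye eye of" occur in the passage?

3

Scanning the 40 overlapping trigram windows for "eye eye of":
  position 4–6: eye eye of
  position 11–13: eye eye of
  position 22–24: eye eye of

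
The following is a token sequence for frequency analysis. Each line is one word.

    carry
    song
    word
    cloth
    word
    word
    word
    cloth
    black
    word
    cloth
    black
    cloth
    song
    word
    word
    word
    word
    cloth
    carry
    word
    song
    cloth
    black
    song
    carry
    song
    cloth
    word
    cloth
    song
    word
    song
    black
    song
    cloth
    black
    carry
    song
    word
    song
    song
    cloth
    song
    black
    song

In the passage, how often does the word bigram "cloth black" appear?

4

Scanning the 45 overlapping bigram windows for "cloth black":
  position 8–9: cloth black
  position 11–12: cloth black
  position 23–24: cloth black
  position 36–37: cloth black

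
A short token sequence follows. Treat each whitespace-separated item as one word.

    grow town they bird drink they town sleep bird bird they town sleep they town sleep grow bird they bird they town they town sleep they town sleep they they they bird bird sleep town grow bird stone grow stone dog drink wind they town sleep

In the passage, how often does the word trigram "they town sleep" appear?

Scanning the 44 overlapping trigram windows for "they town sleep":
  position 6–8: they town sleep
  position 11–13: they town sleep
  position 14–16: they town sleep
  position 23–25: they town sleep
  position 26–28: they town sleep
  position 44–46: they town sleep

6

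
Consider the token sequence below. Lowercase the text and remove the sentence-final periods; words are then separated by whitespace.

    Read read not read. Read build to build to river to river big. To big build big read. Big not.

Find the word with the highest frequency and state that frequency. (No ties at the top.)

"read", 5 times

Unigram frequencies (highest first):
  read: 5
  to: 4
  big: 4
  build: 3
  not: 2
  river: 2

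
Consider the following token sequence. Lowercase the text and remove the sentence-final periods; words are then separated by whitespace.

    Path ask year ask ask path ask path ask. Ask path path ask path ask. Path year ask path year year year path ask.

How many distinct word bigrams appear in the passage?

9

24 tokens → 23 bigram windows in total.
Repeated bigrams (each contributes count−1 duplicates):
  ask path: 6
  path ask: 6
  ask ask: 2
  path year: 2
  year ask: 2
  year year: 2
14 duplicate windows → 23 − 14 = 9 distinct.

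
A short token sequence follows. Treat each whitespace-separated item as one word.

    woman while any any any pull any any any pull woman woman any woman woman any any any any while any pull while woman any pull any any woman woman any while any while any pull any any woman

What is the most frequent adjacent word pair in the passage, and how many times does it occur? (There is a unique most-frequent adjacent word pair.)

"any any", 9 times

Bigram frequencies (highest first):
  any any: 9
  any pull: 5
  while any: 4
  woman any: 4
  pull any: 3
  woman woman: 3
  … (6 more, each ≤ 3)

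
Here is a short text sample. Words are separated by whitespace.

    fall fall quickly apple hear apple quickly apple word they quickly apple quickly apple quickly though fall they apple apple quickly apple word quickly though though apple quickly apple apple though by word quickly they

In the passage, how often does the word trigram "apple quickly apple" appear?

4

Scanning the 33 overlapping trigram windows for "apple quickly apple":
  position 6–8: apple quickly apple
  position 12–14: apple quickly apple
  position 20–22: apple quickly apple
  position 27–29: apple quickly apple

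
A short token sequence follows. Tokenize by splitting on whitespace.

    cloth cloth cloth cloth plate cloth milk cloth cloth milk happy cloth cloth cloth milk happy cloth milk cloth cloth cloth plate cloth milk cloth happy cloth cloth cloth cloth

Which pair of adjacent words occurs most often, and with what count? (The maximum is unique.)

Bigram frequencies (highest first):
  cloth cloth: 11
  cloth milk: 5
  milk cloth: 3
  happy cloth: 3
  cloth plate: 2
  plate cloth: 2
  … (2 more, each ≤ 2)

"cloth cloth", 11 times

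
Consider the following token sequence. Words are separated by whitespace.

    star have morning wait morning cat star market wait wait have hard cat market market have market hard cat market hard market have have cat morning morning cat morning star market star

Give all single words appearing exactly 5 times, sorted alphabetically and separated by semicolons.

cat; have; morning

Unigram counts meeting the condition (exactly 5 times):
  cat: 5
  have: 5
  morning: 5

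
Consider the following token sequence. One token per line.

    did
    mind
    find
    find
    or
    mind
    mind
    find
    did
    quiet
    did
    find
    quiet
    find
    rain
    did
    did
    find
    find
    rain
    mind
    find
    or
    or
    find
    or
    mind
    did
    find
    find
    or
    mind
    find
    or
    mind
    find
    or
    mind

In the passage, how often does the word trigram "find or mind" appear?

Scanning the 36 overlapping trigram windows for "find or mind":
  position 4–6: find or mind
  position 25–27: find or mind
  position 30–32: find or mind
  position 33–35: find or mind
  position 36–38: find or mind

5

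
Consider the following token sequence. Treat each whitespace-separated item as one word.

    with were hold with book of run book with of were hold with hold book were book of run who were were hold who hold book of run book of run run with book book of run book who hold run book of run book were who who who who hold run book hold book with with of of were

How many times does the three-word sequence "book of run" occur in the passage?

Scanning the 58 overlapping trigram windows for "book of run":
  position 5–7: book of run
  position 17–19: book of run
  position 26–28: book of run
  position 29–31: book of run
  position 35–37: book of run
  position 42–44: book of run

6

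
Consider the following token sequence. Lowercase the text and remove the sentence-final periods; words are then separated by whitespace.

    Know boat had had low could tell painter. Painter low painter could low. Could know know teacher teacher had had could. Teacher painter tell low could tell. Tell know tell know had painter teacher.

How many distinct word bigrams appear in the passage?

34 tokens → 33 bigram windows in total.
Repeated bigrams (each contributes count−1 duplicates):
  low could: 3
  could tell: 2
  had had: 2
  tell know: 2
5 duplicate windows → 33 − 5 = 28 distinct.

28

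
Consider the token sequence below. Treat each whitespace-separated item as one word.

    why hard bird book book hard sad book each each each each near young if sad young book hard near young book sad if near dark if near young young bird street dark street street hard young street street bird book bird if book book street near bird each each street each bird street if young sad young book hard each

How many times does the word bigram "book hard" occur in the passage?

Scanning the 60 overlapping bigram windows for "book hard":
  position 5–6: book hard
  position 18–19: book hard
  position 59–60: book hard

3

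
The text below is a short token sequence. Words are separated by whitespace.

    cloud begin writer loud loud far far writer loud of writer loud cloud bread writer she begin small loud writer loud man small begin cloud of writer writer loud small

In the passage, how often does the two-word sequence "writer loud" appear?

Scanning the 29 overlapping bigram windows for "writer loud":
  position 3–4: writer loud
  position 8–9: writer loud
  position 11–12: writer loud
  position 20–21: writer loud
  position 28–29: writer loud

5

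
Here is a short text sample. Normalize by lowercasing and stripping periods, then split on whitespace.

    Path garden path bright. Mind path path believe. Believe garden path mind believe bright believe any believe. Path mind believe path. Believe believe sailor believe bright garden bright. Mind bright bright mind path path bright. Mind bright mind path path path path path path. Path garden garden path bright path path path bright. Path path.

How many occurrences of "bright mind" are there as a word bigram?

Scanning the 54 overlapping bigram windows for "bright mind":
  position 4–5: bright mind
  position 28–29: bright mind
  position 31–32: bright mind
  position 35–36: bright mind
  position 37–38: bright mind

5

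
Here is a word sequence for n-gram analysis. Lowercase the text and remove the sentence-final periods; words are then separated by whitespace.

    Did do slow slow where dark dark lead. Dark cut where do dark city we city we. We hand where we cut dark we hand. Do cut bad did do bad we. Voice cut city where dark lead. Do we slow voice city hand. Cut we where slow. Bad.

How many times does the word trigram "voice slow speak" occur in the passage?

Scanning the 47 overlapping trigram windows for "voice slow speak":
  (none found)

0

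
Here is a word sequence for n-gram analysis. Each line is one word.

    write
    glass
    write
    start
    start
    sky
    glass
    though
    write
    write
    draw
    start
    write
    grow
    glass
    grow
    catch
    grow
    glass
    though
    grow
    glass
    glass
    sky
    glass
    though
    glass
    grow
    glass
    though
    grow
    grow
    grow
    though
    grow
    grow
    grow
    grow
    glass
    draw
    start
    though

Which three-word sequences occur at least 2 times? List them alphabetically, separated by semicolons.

glass though grow; grow glass though; grow grow grow; sky glass though; though grow grow

Trigram counts meeting the condition (at least 2 times):
  glass though grow: 2
  grow glass though: 2
  grow grow grow: 3
  sky glass though: 2
  though grow grow: 2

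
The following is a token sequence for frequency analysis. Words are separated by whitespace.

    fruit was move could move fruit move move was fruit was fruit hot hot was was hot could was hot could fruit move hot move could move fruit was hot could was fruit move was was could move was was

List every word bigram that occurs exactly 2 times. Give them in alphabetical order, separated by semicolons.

could was; move could; move fruit

Bigram counts meeting the condition (exactly 2 times):
  could was: 2
  move could: 2
  move fruit: 2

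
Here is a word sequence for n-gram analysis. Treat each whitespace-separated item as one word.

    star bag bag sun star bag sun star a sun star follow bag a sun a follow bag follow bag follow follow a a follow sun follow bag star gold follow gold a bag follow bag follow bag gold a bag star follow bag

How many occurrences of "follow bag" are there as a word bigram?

Scanning the 43 overlapping bigram windows for "follow bag":
  position 12–13: follow bag
  position 17–18: follow bag
  position 19–20: follow bag
  position 27–28: follow bag
  position 35–36: follow bag
  position 37–38: follow bag
  position 43–44: follow bag

7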